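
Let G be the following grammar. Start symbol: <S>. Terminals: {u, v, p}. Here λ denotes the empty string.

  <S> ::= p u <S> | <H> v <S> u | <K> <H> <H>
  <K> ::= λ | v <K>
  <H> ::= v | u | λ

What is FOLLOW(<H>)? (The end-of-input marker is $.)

{$, u, v}

FIRST(<K>) = {λ, v}
FIRST(<H>) = {λ, u, v}
FIRST(<S>) = {λ, p, u, v}  (via <H> v <S> u, <K> <H> <H>)
FOLLOW(<S>) includes $ since <S> is the start symbol.
FOLLOW(<S>): in <S>::=p u <S>, the suffix after <S> is empty (adds nothing new); in <S>::=<H> v <S> u, <S> is followed by u with FIRST {u}. Thus FOLLOW(<S>) = {$, u}.
FOLLOW(<K>): in <S>::=<K> <H> <H>, <K> is followed by <H> <H> with FIRST {λ, u, v}; in <S>::=<K> <H> <H>, the suffix after <K> is nullable, so FOLLOW(<K>) ⊇ FOLLOW(<S>) = {$, u}; in <K>::=v <K>, the suffix after <K> is empty (adds nothing new). Thus FOLLOW(<K>) = {$, u, v}.
FOLLOW(<H>): in <S>::=<H> v <S> u, <H> is followed by v <S> u with FIRST {v}; in <S>::=<K> <H> <H> (occurrence 1), <H> is followed by <H> with FIRST {λ, u, v}; in <S>::=<K> <H> <H> (occurrence 1), the suffix after <H> is nullable, so FOLLOW(<H>) ⊇ FOLLOW(<S>) = {$, u}; in <S>::=<K> <H> <H> (occurrence 2), the suffix after <H> is empty, so FOLLOW(<H>) ⊇ FOLLOW(<S>) = {$, u}. Thus FOLLOW(<H>) = {$, u, v}.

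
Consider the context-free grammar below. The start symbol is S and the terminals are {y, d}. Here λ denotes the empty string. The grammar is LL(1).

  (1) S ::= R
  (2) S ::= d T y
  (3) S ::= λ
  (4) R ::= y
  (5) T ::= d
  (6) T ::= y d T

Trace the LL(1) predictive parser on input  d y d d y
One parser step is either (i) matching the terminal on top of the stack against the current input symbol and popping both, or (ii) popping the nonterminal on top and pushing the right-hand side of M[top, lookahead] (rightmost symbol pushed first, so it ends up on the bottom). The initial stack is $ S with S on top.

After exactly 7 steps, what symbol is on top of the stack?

y

     Stack      Input        Action
  1  $ S        d y d d y $  expand S ::= d T y
  2  $ y T d    d y d d y $  match d
  3  $ y T      y d d y $    expand T ::= y d T
  4  $ y T d y  y d d y $    match y
  5  $ y T d    d d y $      match d
  6  $ y T      d y $        expand T ::= d
  7  $ y d      d y $        match d
Stack after step 7: $ y (top = y).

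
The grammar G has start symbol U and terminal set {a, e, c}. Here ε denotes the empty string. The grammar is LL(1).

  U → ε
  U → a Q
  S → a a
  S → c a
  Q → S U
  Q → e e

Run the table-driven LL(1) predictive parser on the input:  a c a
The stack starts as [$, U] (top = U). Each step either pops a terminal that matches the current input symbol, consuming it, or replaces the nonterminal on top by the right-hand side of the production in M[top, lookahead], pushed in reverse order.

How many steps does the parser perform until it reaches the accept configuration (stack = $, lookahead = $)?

step 1: stack=$ U  input=a c a $  — expand U → a Q
step 2: stack=$ Q a  input=a c a $  — match a
step 3: stack=$ Q  input=c a $  — expand Q → S U
step 4: stack=$ U S  input=c a $  — expand S → c a
step 5: stack=$ U a c  input=c a $  — match c
step 6: stack=$ U a  input=a $  — match a
step 7: stack=$ U  input=$  — expand U → ε
Accept reached after 7 steps.

7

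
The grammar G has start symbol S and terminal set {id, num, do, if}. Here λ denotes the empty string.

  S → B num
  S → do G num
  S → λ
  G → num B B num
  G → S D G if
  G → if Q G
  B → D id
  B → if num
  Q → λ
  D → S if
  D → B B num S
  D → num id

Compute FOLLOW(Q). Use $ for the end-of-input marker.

{do, if, num}

FIRST(Q): from Q→λ we get {λ}. So FIRST(Q) = {λ}.
FIRST(S): from S→B num we get {do, if, num}; from S→do G num we get {do}; from S→λ we get {λ}. So FIRST(S) = {λ, do, if, num}.
FIRST(G): from G→num B B num we get {num}; from G→S D G if we get {do, if, num}; from G→if Q G we get {if}. So FIRST(G) = {do, if, num}.
FIRST(B): from B→D id we get {do, if, num}; from B→if num we get {if}. So FIRST(B) = {do, if, num}.
FIRST(D): from D→S if we get {do, if, num}; from D→B B num S we get {do, if, num}; from D→num id we get {num}. So FIRST(D) = {do, if, num}.
FOLLOW(S) includes $ since S is the start symbol.
FOLLOW(G): in S→do G num, G is followed by num with FIRST {num}; in G→S D G if, G is followed by if with FIRST {if}; in G→if Q G, the suffix after G is empty (adds nothing new). Thus FOLLOW(G) = {if, num}.
FOLLOW(B): in S→B num, B is followed by num with FIRST {num}; in G→num B B num (occurrence 1), B is followed by B num with FIRST {do, if, num}; in G→num B B num (occurrence 2), B is followed by num with FIRST {num}; in D→B B num S (occurrence 1), B is followed by B num S with FIRST {do, if, num}; in D→B B num S (occurrence 2), B is followed by num S with FIRST {num}. Thus FOLLOW(B) = {do, if, num}.
FOLLOW(Q): in G→if Q G, Q is followed by G with FIRST {do, if, num}. Thus FOLLOW(Q) = {do, if, num}.
FOLLOW(D): in G→S D G if, D is followed by G if with FIRST {do, if, num}; in B→D id, D is followed by id with FIRST {id}. Thus FOLLOW(D) = {do, id, if, num}.
FOLLOW(S): in G→S D G if, S is followed by D G if with FIRST {do, if, num}; in D→S if, S is followed by if with FIRST {if}; in D→B B num S, the suffix after S is empty, so FOLLOW(S) ⊇ FOLLOW(D) = {do, id, if, num}. Thus FOLLOW(S) = {$, do, id, if, num}.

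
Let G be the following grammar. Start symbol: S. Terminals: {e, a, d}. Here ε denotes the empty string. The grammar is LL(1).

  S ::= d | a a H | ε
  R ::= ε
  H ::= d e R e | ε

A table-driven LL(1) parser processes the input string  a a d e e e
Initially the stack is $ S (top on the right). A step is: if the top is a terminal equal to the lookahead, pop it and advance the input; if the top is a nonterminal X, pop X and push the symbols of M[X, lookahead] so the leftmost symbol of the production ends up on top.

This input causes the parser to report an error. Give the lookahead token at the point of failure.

step 1: stack=$ S  input=a a d e e e $  — expand S ::= a a H
step 2: stack=$ H a a  input=a a d e e e $  — match a
step 3: stack=$ H a  input=a d e e e $  — match a
step 4: stack=$ H  input=d e e e $  — expand H ::= d e R e
step 5: stack=$ e R e d  input=d e e e $  — match d
step 6: stack=$ e R e  input=e e e $  — match e
step 7: stack=$ e R  input=e e $  — expand R ::= ε
step 8: stack=$ e  input=e e $  — match e
step 9: stack=$  input=e $  — error: stack empty but input remains

e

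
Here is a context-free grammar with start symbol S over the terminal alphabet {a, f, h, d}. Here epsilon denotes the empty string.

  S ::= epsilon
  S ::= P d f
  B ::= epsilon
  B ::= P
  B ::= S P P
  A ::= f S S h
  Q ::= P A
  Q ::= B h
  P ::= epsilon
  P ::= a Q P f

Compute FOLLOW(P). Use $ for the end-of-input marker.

FIRST(A): from A::=f S S h we get {f}. So FIRST(A) = {f}.
FIRST(P): from P::=epsilon we get {epsilon}; from P::=a Q P f we get {a}. So FIRST(P) = {epsilon, a}.
FIRST(S): from S::=epsilon we get {epsilon}; from S::=P d f we get {a, d}. So FIRST(S) = {epsilon, a, d}.
FIRST(B): from B::=epsilon we get {epsilon}; from B::=P we get {epsilon, a}; from B::=S P P we get {epsilon, a, d}. So FIRST(B) = {epsilon, a, d}.
FIRST(Q): from Q::=P A we get {a, f}; from Q::=B h we get {a, d, h}. So FIRST(Q) = {a, d, f, h}.
FOLLOW(S) includes $ since S is the start symbol.
FOLLOW(B): in Q::=B h, B is followed by h with FIRST {h}. Thus FOLLOW(B) = {h}.
FOLLOW(S): in B::=S P P, S is followed by P P with FIRST {epsilon, a}; in B::=S P P, the suffix after S is nullable, so FOLLOW(S) ⊇ FOLLOW(B) = {h}; in A::=f S S h (occurrence 1), S is followed by S h with FIRST {a, d, h}; in A::=f S S h (occurrence 2), S is followed by h with FIRST {h}. Thus FOLLOW(S) = {$, a, d, h}.
FOLLOW(Q): in P::=a Q P f, Q is followed by P f with FIRST {a, f}. Thus FOLLOW(Q) = {a, f}.
FOLLOW(A): in Q::=P A, the suffix after A is empty, so FOLLOW(A) ⊇ FOLLOW(Q) = {a, f}. Thus FOLLOW(A) = {a, f}.
FOLLOW(P): in S::=P d f, P is followed by d f with FIRST {d}; in B::=P, the suffix after P is empty, so FOLLOW(P) ⊇ FOLLOW(B) = {h}; in B::=S P P (occurrence 1), P is followed by P with FIRST {epsilon, a}; in B::=S P P (occurrence 1), the suffix after P is nullable, so FOLLOW(P) ⊇ FOLLOW(B) = {h}; in B::=S P P (occurrence 2), the suffix after P is empty, so FOLLOW(P) ⊇ FOLLOW(B) = {h}; in Q::=P A, P is followed by A with FIRST {f}; in P::=a Q P f, P is followed by f with FIRST {f}. Thus FOLLOW(P) = {a, d, f, h}.

{a, d, f, h}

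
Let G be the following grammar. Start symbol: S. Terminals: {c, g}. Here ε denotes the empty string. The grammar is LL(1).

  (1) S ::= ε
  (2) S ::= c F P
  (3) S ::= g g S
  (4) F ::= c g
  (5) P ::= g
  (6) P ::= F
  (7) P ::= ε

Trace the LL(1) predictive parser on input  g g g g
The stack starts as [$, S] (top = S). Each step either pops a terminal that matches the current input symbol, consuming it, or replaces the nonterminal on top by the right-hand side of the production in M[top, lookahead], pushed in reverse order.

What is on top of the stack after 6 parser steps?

     Stack    Input      Action
  1  $ S      g g g g $  expand S ::= g g S
  2  $ S g g  g g g g $  match g
  3  $ S g    g g g $    match g
  4  $ S      g g $      expand S ::= g g S
  5  $ S g g  g g $      match g
  6  $ S g    g $        match g
Stack after step 6: $ S (top = S).

S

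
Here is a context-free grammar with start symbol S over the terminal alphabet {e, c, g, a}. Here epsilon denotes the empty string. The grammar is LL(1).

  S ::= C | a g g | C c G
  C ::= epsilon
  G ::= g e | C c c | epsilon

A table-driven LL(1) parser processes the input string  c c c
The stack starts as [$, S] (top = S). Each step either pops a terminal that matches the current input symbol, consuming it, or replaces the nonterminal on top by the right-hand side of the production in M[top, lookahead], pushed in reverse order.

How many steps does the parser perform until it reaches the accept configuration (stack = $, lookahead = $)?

     Stack    Input    Action
  1  $ S      c c c $  expand S ::= C c G
  2  $ G c C  c c c $  expand C ::= epsilon
  3  $ G c    c c c $  match c
  4  $ G      c c $    expand G ::= C c c
  5  $ c c C  c c $    expand C ::= epsilon
  6  $ c c    c c $    match c
  7  $ c      c $      match c
Accept reached after 7 steps.

7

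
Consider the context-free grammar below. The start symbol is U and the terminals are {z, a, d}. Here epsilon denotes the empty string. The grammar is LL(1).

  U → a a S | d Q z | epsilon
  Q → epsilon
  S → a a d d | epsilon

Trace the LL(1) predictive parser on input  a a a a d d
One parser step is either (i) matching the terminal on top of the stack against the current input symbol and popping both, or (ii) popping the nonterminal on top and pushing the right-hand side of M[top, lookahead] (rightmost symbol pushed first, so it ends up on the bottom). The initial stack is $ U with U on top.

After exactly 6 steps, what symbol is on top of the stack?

d

     Stack      Input          Action
  1  $ U        a a a a d d $  expand U → a a S
  2  $ S a a    a a a a d d $  match a
  3  $ S a      a a a d d $    match a
  4  $ S        a a d d $      expand S → a a d d
  5  $ d d a a  a a d d $      match a
  6  $ d d a    a d d $        match a
Stack after step 6: $ d d (top = d).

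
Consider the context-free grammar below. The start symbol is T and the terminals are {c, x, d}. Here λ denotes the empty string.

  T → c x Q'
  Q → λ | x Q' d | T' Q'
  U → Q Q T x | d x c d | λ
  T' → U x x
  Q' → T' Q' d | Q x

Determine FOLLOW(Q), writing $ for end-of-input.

FIRST(T): from T→c x Q' we get {c}. So FIRST(T) = {c}.
FIRST(Q): from Q→λ we get {λ}; from Q→x Q' d we get {x}; from Q→T' Q' we get {c, d, x}. So FIRST(Q) = {λ, c, d, x}.
FIRST(U): from U→Q Q T x we get {c, d, x}; from U→d x c d we get {d}; from U→λ we get {λ}. So FIRST(U) = {λ, c, d, x}.
FIRST(T'): from T'→U x x we get {c, d, x}. So FIRST(T') = {c, d, x}.
FIRST(Q'): from Q'→T' Q' d we get {c, d, x}; from Q'→Q x we get {c, d, x}. So FIRST(Q') = {c, d, x}.
FOLLOW(T) includes $ since T is the start symbol.
FOLLOW(T): in U→Q Q T x, T is followed by x with FIRST {x}. Thus FOLLOW(T) = {$, x}.
FOLLOW(Q): in U→Q Q T x (occurrence 1), Q is followed by Q T x with FIRST {c, d, x}; in U→Q Q T x (occurrence 2), Q is followed by T x with FIRST {c}; in Q'→Q x, Q is followed by x with FIRST {x}. Thus FOLLOW(Q) = {c, d, x}.
FOLLOW(U): in T'→U x x, U is followed by x x with FIRST {x}. Thus FOLLOW(U) = {x}.
FOLLOW(T'): in Q→T' Q', T' is followed by Q' with FIRST {c, d, x}; in Q'→T' Q' d, T' is followed by Q' d with FIRST {c, d, x}. Thus FOLLOW(T') = {c, d, x}.
FOLLOW(Q'): in T→c x Q', the suffix after Q' is empty, so FOLLOW(Q') ⊇ FOLLOW(T) = {$, x}; in Q→x Q' d, Q' is followed by d with FIRST {d}; in Q→T' Q', the suffix after Q' is empty, so FOLLOW(Q') ⊇ FOLLOW(Q) = {c, d, x}; in Q'→T' Q' d, Q' is followed by d with FIRST {d}. Thus FOLLOW(Q') = {$, c, d, x}.

{c, d, x}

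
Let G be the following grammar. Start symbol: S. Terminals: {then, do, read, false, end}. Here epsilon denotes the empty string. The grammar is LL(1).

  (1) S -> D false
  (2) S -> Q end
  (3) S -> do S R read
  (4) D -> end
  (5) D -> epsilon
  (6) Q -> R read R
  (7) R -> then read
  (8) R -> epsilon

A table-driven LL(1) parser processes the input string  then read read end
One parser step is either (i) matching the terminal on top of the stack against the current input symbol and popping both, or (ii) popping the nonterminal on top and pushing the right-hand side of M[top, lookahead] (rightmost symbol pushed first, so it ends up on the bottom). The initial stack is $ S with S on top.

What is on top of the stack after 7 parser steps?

end

     Stack                   Input                 Action
  1  $ S                     then read read end $  expand S -> Q end
  2  $ end Q                 then read read end $  expand Q -> R read R
  3  $ end R read R          then read read end $  expand R -> then read
  4  $ end R read read then  then read read end $  match then
  5  $ end R read read       read read end $       match read
  6  $ end R read            read end $            match read
  7  $ end R                 end $                 expand R -> epsilon
Stack after step 7: $ end (top = end).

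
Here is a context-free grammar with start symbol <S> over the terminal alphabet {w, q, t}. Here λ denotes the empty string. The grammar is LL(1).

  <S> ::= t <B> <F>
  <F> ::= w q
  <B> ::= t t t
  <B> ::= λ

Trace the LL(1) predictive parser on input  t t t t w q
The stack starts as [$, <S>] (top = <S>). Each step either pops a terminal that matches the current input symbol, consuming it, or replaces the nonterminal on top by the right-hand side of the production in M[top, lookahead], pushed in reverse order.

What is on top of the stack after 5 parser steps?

     Stack        Input          Action
  1  $ <S>        t t t t w q $  expand <S> ::= t <B> <F>
  2  $ <F> <B> t  t t t t w q $  match t
  3  $ <F> <B>    t t t w q $    expand <B> ::= t t t
  4  $ <F> t t t  t t t w q $    match t
  5  $ <F> t t    t t w q $      match t
Stack after step 5: $ <F> t (top = t).

t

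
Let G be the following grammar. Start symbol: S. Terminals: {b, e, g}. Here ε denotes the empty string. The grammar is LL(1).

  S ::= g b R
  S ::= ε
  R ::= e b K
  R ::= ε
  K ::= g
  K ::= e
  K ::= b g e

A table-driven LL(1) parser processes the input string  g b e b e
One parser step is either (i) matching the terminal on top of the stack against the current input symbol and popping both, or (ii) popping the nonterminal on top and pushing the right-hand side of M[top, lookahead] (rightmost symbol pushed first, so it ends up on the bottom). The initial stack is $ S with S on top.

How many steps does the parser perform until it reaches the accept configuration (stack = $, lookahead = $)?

8

step 1: stack=$ S  input=g b e b e $  — expand S ::= g b R
step 2: stack=$ R b g  input=g b e b e $  — match g
step 3: stack=$ R b  input=b e b e $  — match b
step 4: stack=$ R  input=e b e $  — expand R ::= e b K
step 5: stack=$ K b e  input=e b e $  — match e
step 6: stack=$ K b  input=b e $  — match b
step 7: stack=$ K  input=e $  — expand K ::= e
step 8: stack=$ e  input=e $  — match e
Accept reached after 8 steps.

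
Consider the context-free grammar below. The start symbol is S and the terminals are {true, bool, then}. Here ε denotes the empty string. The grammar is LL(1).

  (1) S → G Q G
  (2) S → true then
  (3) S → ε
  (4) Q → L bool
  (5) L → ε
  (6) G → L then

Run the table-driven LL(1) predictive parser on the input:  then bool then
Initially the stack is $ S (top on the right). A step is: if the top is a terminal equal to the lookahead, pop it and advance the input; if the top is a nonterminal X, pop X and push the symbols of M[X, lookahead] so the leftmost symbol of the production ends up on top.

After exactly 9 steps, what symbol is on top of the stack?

step 1: stack=$ S  input=then bool then $  — expand S → G Q G
step 2: stack=$ G Q G  input=then bool then $  — expand G → L then
step 3: stack=$ G Q then L  input=then bool then $  — expand L → ε
step 4: stack=$ G Q then  input=then bool then $  — match then
step 5: stack=$ G Q  input=bool then $  — expand Q → L bool
step 6: stack=$ G bool L  input=bool then $  — expand L → ε
step 7: stack=$ G bool  input=bool then $  — match bool
step 8: stack=$ G  input=then $  — expand G → L then
step 9: stack=$ then L  input=then $  — expand L → ε
Stack after step 9: $ then (top = then).

then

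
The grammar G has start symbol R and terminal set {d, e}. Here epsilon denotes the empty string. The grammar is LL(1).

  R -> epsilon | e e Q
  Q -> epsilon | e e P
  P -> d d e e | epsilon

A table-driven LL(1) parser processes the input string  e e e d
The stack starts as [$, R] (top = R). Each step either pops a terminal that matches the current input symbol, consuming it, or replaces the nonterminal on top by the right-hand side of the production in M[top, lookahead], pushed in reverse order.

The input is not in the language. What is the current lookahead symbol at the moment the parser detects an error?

step 1: stack=$ R  input=e e e d $  — expand R -> e e Q
step 2: stack=$ Q e e  input=e e e d $  — match e
step 3: stack=$ Q e  input=e e d $  — match e
step 4: stack=$ Q  input=e d $  — expand Q -> e e P
step 5: stack=$ P e e  input=e d $  — match e
step 6: stack=$ P e  input=d $  — error: top is terminal e but lookahead is d

d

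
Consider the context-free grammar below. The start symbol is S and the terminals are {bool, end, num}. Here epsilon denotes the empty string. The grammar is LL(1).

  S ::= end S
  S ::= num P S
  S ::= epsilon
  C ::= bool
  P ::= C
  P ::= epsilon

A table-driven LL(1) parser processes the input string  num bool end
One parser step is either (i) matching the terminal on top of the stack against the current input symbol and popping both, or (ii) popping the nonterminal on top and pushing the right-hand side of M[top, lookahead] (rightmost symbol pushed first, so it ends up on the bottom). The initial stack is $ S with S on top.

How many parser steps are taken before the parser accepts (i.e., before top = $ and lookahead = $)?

8

     Stack      Input           Action
  1  $ S        num bool end $  expand S ::= num P S
  2  $ S P num  num bool end $  match num
  3  $ S P      bool end $      expand P ::= C
  4  $ S C      bool end $      expand C ::= bool
  5  $ S bool   bool end $      match bool
  6  $ S        end $           expand S ::= end S
  7  $ S end    end $           match end
  8  $ S        $               expand S ::= epsilon
Accept reached after 8 steps.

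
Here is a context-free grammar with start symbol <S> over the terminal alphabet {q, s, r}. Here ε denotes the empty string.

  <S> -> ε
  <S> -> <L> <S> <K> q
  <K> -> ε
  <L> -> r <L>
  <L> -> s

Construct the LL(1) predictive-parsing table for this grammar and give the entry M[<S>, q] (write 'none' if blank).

<S> -> ε

FIRST(<K>): from <K>->ε we get {ε}. So FIRST(<K>) = {ε}.
FIRST(<L>): from <L>->r <L> we get {r}; from <L>->s we get {s}. So FIRST(<L>) = {r, s}.
FIRST(<S>): from <S>->ε we get {ε}; from <S>-><L> <S> <K> q we get {r, s}. So FIRST(<S>) = {ε, r, s}.
FOLLOW(<S>) includes $ since <S> is the start symbol.
FOLLOW(<S>): in <S>-><L> <S> <K> q, <S> is followed by <K> q with FIRST {q}. Thus FOLLOW(<S>) = {$, q}.
For <S> -> ε: FIRST(ε) = {ε}, so it goes in M[<S>, t] for t ∈ {}; since ε ∈ FIRST, also for every t ∈ FOLLOW(<S>) = {$, q}.
For <S> -> <L> <S> <K> q: FIRST(<L> <S> <K> q) = {r, s}, so it goes in M[<S>, t] for t ∈ {r, s}.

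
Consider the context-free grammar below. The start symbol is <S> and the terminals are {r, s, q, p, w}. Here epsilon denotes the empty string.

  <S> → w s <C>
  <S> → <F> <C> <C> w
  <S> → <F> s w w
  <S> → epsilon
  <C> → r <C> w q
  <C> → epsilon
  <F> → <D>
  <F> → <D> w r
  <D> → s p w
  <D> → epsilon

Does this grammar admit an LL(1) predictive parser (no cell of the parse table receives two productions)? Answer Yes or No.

FIRST(<S>) = {epsilon, r, s, w}
FIRST(<C>) = {epsilon, r}
FIRST(<F>) = {epsilon, s, w}
FIRST(<D>) = {epsilon, s}
FOLLOW(<S>) = {$}
FOLLOW(<C>) = {$, r, w}
FOLLOW(<F>) = {r, s, w}
FOLLOW(<D>) = {r, s, w}
Cell M[<C>, r] receives both <C> → r <C> w q and <C> → epsilon — the grammar is not LL(1).

No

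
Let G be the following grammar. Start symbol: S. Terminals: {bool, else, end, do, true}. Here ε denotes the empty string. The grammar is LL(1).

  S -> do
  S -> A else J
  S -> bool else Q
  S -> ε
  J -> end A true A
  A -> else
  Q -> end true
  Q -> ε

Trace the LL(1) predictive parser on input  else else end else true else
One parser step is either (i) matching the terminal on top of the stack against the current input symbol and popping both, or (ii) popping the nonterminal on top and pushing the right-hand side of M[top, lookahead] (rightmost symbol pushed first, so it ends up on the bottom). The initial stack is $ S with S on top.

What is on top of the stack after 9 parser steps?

A

     Stack           Input                           Action
  1  $ S             else else end else true else $  expand S -> A else J
  2  $ J else A      else else end else true else $  expand A -> else
  3  $ J else else   else else end else true else $  match else
  4  $ J else        else end else true else $       match else
  5  $ J             end else true else $            expand J -> end A true A
  6  $ A true A end  end else true else $            match end
  7  $ A true A      else true else $                expand A -> else
  8  $ A true else   else true else $                match else
  9  $ A true        true else $                     match true
Stack after step 9: $ A (top = A).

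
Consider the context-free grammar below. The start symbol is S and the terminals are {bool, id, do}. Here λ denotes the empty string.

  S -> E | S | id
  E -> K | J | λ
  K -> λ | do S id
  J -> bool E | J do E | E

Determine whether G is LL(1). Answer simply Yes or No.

No

FIRST(S) = {λ, bool, do, id}
FIRST(E) = {λ, bool, do}
FIRST(K) = {λ, do}
FIRST(J) = {λ, bool, do}
FOLLOW(S) = {$, id}
FOLLOW(E) = {$, do, id}
FOLLOW(K) = {$, do, id}
FOLLOW(J) = {$, do, id}
Cell M[E, $] receives both E -> K and E -> J and E -> λ — the grammar is not LL(1).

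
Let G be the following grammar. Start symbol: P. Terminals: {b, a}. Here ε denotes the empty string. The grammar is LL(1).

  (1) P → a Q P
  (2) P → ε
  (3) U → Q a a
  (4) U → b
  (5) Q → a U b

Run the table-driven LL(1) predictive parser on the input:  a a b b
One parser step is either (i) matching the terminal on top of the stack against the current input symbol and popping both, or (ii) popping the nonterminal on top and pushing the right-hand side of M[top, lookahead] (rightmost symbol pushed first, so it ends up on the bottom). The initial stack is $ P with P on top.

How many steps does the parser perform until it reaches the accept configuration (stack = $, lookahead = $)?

8

step 1: stack=$ P  input=a a b b $  — expand P → a Q P
step 2: stack=$ P Q a  input=a a b b $  — match a
step 3: stack=$ P Q  input=a b b $  — expand Q → a U b
step 4: stack=$ P b U a  input=a b b $  — match a
step 5: stack=$ P b U  input=b b $  — expand U → b
step 6: stack=$ P b b  input=b b $  — match b
step 7: stack=$ P b  input=b $  — match b
step 8: stack=$ P  input=$  — expand P → ε
Accept reached after 8 steps.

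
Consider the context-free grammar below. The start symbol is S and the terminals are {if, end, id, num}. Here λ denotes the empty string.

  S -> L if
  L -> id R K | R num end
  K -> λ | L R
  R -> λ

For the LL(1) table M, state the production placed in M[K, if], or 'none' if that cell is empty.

FIRST(R) = {λ}
FIRST(L) = {id, num}  (via R num end)
FIRST(S) = {id, num}  (via L if)
FIRST(K) = {λ, id, num}  (via L R)
FOLLOW(S) includes $ since S is the start symbol.
FOLLOW(L): in S->L if, L is followed by if with FIRST {if}; in K->L R, L is followed by R with FIRST {λ}; in K->L R, the suffix after L is nullable, so FOLLOW(L) ⊇ FOLLOW(K) = {if}. Thus FOLLOW(L) = {if}.
FOLLOW(K): in L->id R K, the suffix after K is empty, so FOLLOW(K) ⊇ FOLLOW(L) = {if}. Thus FOLLOW(K) = {if}.
For K -> λ: FIRST(λ) = {λ}, so it goes in M[K, t] for t ∈ {}; since λ ∈ FIRST, also for every t ∈ FOLLOW(K) = {if}.
For K -> L R: FIRST(L R) = {id, num}, so it goes in M[K, t] for t ∈ {id, num}.

K -> λ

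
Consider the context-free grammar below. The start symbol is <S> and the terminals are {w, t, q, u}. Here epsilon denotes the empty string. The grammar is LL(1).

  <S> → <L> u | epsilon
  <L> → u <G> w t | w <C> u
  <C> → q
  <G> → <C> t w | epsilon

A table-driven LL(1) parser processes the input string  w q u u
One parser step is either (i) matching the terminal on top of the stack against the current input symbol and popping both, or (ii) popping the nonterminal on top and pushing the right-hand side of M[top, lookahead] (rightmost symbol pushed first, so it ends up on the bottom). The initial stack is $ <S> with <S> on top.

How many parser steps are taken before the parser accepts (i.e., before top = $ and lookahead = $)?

7

     Stack        Input      Action
  1  $ <S>        w q u u $  expand <S> → <L> u
  2  $ u <L>      w q u u $  expand <L> → w <C> u
  3  $ u u <C> w  w q u u $  match w
  4  $ u u <C>    q u u $    expand <C> → q
  5  $ u u q      q u u $    match q
  6  $ u u        u u $      match u
  7  $ u          u $        match u
Accept reached after 7 steps.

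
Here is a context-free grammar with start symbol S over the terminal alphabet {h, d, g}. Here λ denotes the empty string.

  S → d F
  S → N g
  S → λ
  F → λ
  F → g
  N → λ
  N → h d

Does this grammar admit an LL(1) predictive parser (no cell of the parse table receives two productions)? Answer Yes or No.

Yes

FIRST(S) = {λ, d, g, h}
FIRST(F) = {λ, g}
FIRST(N) = {λ, h}
FOLLOW(S) = {$}
FOLLOW(F) = {$}
FOLLOW(N) = {g}
Each cell of M receives at most one production.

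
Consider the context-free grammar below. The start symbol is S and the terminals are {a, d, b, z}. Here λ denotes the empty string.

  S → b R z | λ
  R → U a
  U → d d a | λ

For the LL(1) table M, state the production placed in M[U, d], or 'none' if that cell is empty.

FIRST(S) = {λ, b}
FIRST(U) = {λ, d}
FIRST(R) = {a, d}  (via U a)
FOLLOW(S) includes $ since S is the start symbol.
FOLLOW(U): in R→U a, U is followed by a with FIRST {a}. Thus FOLLOW(U) = {a}.
For U → d d a: FIRST(d d a) = {d}, so it goes in M[U, t] for t ∈ {d}.
For U → λ: FIRST(λ) = {λ}, so it goes in M[U, t] for t ∈ {}; since λ ∈ FIRST, also for every t ∈ FOLLOW(U) = {a}.

U → d d a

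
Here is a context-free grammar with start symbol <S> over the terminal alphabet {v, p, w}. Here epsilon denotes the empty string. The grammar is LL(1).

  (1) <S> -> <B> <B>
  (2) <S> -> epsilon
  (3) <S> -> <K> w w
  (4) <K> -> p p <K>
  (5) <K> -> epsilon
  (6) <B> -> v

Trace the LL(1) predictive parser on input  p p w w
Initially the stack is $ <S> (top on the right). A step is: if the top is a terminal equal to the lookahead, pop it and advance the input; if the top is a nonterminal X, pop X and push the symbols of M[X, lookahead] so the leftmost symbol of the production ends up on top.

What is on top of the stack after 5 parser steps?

     Stack          Input      Action
  1  $ <S>          p p w w $  expand <S> -> <K> w w
  2  $ w w <K>      p p w w $  expand <K> -> p p <K>
  3  $ w w <K> p p  p p w w $  match p
  4  $ w w <K> p    p w w $    match p
  5  $ w w <K>      w w $      expand <K> -> epsilon
Stack after step 5: $ w w (top = w).

w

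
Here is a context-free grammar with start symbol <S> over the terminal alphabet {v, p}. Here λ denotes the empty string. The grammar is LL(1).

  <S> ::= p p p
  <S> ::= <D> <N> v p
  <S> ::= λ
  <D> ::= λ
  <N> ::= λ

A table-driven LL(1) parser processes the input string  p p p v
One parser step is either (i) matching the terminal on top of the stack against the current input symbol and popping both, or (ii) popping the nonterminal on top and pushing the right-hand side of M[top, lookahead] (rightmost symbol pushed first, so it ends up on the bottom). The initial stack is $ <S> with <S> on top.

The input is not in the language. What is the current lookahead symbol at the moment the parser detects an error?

v

     Stack    Input      Action
  1  $ <S>    p p p v $  expand <S> ::= p p p
  2  $ p p p  p p p v $  match p
  3  $ p p    p p v $    match p
  4  $ p      p v $      match p
  5  $        v $        error: stack empty but input remains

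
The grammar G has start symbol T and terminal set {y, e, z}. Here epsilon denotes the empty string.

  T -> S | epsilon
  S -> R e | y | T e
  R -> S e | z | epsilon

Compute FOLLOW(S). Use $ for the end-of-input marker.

FIRST(T): from T->S we get {e, y, z}; from T->epsilon we get {epsilon}. So FIRST(T) = {epsilon, e, y, z}.
FIRST(S): from S->R e we get {e, y, z}; from S->y we get {y}; from S->T e we get {e, y, z}. So FIRST(S) = {e, y, z}.
FIRST(R): from R->S e we get {e, y, z}; from R->z we get {z}; from R->epsilon we get {epsilon}. So FIRST(R) = {epsilon, e, y, z}.
FOLLOW(T) includes $ since T is the start symbol.
FOLLOW(T): in S->T e, T is followed by e with FIRST {e}. Thus FOLLOW(T) = {$, e}.
FOLLOW(S): in T->S, the suffix after S is empty, so FOLLOW(S) ⊇ FOLLOW(T) = {$, e}; in R->S e, S is followed by e with FIRST {e}. Thus FOLLOW(S) = {$, e}.
FOLLOW(R): in S->R e, R is followed by e with FIRST {e}. Thus FOLLOW(R) = {e}.

{$, e}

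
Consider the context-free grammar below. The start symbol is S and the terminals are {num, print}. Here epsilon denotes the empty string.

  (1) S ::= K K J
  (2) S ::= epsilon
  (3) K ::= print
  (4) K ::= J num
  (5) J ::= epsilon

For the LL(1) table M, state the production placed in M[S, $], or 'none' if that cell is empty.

FIRST(J) = {epsilon}
FIRST(K) = {num, print}  (via J num)
FIRST(S) = {epsilon, num, print}  (via K K J)
FOLLOW(S) includes $ since S is the start symbol.
FOLLOW(S): S appears on no right-hand side. Thus FOLLOW(S) = {$}.
For S ::= K K J: FIRST(K K J) = {num, print}, so it goes in M[S, t] for t ∈ {num, print}.
For S ::= epsilon: FIRST(epsilon) = {epsilon}, so it goes in M[S, t] for t ∈ {}; since epsilon ∈ FIRST, also for every t ∈ FOLLOW(S) = {$}.

S ::= epsilon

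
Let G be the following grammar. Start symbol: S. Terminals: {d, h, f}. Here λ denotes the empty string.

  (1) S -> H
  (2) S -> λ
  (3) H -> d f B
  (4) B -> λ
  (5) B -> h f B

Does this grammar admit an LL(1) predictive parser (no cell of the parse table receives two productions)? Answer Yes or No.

FIRST(S) = {λ, d}
FIRST(H) = {d}
FIRST(B) = {λ, h}
FOLLOW(S) = {$}
FOLLOW(H) = {$}
FOLLOW(B) = {$}
Each cell of M receives at most one production.

Yes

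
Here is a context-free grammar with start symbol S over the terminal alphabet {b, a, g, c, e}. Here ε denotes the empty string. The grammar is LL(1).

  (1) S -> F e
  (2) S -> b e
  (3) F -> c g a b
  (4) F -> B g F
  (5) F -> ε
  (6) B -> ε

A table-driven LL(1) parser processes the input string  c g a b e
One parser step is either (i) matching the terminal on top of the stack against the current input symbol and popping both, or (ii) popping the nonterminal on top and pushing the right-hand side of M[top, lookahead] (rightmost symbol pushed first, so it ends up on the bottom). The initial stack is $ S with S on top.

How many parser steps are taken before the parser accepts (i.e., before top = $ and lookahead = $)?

7

     Stack        Input        Action
  1  $ S          c g a b e $  expand S -> F e
  2  $ e F        c g a b e $  expand F -> c g a b
  3  $ e b a g c  c g a b e $  match c
  4  $ e b a g    g a b e $    match g
  5  $ e b a      a b e $      match a
  6  $ e b        b e $        match b
  7  $ e          e $          match e
Accept reached after 7 steps.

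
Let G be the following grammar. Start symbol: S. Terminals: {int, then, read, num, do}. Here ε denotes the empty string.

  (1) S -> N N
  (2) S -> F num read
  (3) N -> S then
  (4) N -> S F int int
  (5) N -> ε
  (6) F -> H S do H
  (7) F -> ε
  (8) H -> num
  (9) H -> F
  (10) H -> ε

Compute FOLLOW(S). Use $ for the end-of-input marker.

{$, do, int, num, then}

FIRST(S): from S->N N we get {ε, do, int, num, then}; from S->F num read we get {do, int, num, then}. So FIRST(S) = {ε, do, int, num, then}.
FIRST(N): from N->S then we get {do, int, num, then}; from N->S F int int we get {do, int, num, then}; from N->ε we get {ε}. So FIRST(N) = {ε, do, int, num, then}.
FIRST(F): from F->H S do H we get {do, int, num, then}; from F->ε we get {ε}. So FIRST(F) = {ε, do, int, num, then}.
FIRST(H): from H->num we get {num}; from H->F we get {ε, do, int, num, then}; from H->ε we get {ε}. So FIRST(H) = {ε, do, int, num, then}.
FOLLOW(S) includes $ since S is the start symbol.
FOLLOW(S): in N->S then, S is followed by then with FIRST {then}; in N->S F int int, S is followed by F int int with FIRST {do, int, num, then}; in F->H S do H, S is followed by do H with FIRST {do}. Thus FOLLOW(S) = {$, do, int, num, then}.
FOLLOW(N): in S->N N (occurrence 1), N is followed by N with FIRST {ε, do, int, num, then}; in S->N N (occurrence 1), the suffix after N is nullable, so FOLLOW(N) ⊇ FOLLOW(S) = {$, do, int, num, then}; in S->N N (occurrence 2), the suffix after N is empty, so FOLLOW(N) ⊇ FOLLOW(S) = {$, do, int, num, then}. Thus FOLLOW(N) = {$, do, int, num, then}.
FOLLOW(F): in S->F num read, F is followed by num read with FIRST {num}; in N->S F int int, F is followed by int int with FIRST {int}; in H->F, the suffix after F is empty, so FOLLOW(F) ⊇ FOLLOW(H) = {do, int, num, then}. Thus FOLLOW(F) = {do, int, num, then}.
FOLLOW(H): in F->H S do H (occurrence 1), H is followed by S do H with FIRST {do, int, num, then}; in F->H S do H (occurrence 2), the suffix after H is empty, so FOLLOW(H) ⊇ FOLLOW(F) = {do, int, num, then}. Thus FOLLOW(H) = {do, int, num, then}.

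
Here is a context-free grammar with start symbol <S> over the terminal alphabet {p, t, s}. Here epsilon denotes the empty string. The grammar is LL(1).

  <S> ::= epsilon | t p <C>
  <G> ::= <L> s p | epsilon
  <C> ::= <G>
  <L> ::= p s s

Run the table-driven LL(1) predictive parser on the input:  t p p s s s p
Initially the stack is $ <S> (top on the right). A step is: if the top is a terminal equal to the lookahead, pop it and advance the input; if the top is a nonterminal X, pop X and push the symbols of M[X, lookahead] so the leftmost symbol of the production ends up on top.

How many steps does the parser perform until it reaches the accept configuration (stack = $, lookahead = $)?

11

step 1: stack=$ <S>  input=t p p s s s p $  — expand <S> ::= t p <C>
step 2: stack=$ <C> p t  input=t p p s s s p $  — match t
step 3: stack=$ <C> p  input=p p s s s p $  — match p
step 4: stack=$ <C>  input=p s s s p $  — expand <C> ::= <G>
step 5: stack=$ <G>  input=p s s s p $  — expand <G> ::= <L> s p
step 6: stack=$ p s <L>  input=p s s s p $  — expand <L> ::= p s s
step 7: stack=$ p s s s p  input=p s s s p $  — match p
step 8: stack=$ p s s s  input=s s s p $  — match s
step 9: stack=$ p s s  input=s s p $  — match s
step 10: stack=$ p s  input=s p $  — match s
step 11: stack=$ p  input=p $  — match p
Accept reached after 11 steps.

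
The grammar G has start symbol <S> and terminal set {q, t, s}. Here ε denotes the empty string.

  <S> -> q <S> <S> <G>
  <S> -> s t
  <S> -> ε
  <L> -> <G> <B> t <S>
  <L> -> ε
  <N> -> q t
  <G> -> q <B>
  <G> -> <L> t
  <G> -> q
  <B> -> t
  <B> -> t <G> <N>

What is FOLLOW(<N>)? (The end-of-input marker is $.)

{$, q, s, t}

FIRST(<S>): from <S>->q <S> <S> <G> we get {q}; from <S>->s t we get {s}; from <S>->ε we get {ε}. So FIRST(<S>) = {ε, q, s}.
FIRST(<N>): from <N>->q t we get {q}. So FIRST(<N>) = {q}.
FIRST(<B>): from <B>->t we get {t}; from <B>->t <G> <N> we get {t}. So FIRST(<B>) = {t}.
FIRST(<L>): from <L>-><G> <B> t <S> we get {q, t}; from <L>->ε we get {ε}. So FIRST(<L>) = {ε, q, t}.
FIRST(<G>): from <G>->q <B> we get {q}; from <G>-><L> t we get {q, t}; from <G>->q we get {q}. So FIRST(<G>) = {q, t}.
FOLLOW(<S>) includes $ since <S> is the start symbol.
FOLLOW(<L>): in <G>-><L> t, <L> is followed by t with FIRST {t}. Thus FOLLOW(<L>) = {t}.
FOLLOW(<S>): in <S>->q <S> <S> <G> (occurrence 1), <S> is followed by <S> <G> with FIRST {q, s, t}; in <S>->q <S> <S> <G> (occurrence 2), <S> is followed by <G> with FIRST {q, t}; in <L>-><G> <B> t <S>, the suffix after <S> is empty, so FOLLOW(<S>) ⊇ FOLLOW(<L>) = {t}. Thus FOLLOW(<S>) = {$, q, s, t}.
FOLLOW(<G>): in <S>->q <S> <S> <G>, the suffix after <G> is empty, so FOLLOW(<G>) ⊇ FOLLOW(<S>) = {$, q, s, t}; in <L>-><G> <B> t <S>, <G> is followed by <B> t <S> with FIRST {t}; in <B>->t <G> <N>, <G> is followed by <N> with FIRST {q}. Thus FOLLOW(<G>) = {$, q, s, t}.
FOLLOW(<B>): in <L>-><G> <B> t <S>, <B> is followed by t <S> with FIRST {t}; in <G>->q <B>, the suffix after <B> is empty, so FOLLOW(<B>) ⊇ FOLLOW(<G>) = {$, q, s, t}. Thus FOLLOW(<B>) = {$, q, s, t}.
FOLLOW(<N>): in <B>->t <G> <N>, the suffix after <N> is empty, so FOLLOW(<N>) ⊇ FOLLOW(<B>) = {$, q, s, t}. Thus FOLLOW(<N>) = {$, q, s, t}.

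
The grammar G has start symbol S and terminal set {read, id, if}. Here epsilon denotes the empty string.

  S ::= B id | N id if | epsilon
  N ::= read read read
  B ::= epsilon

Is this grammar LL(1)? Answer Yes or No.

FIRST(S) = {epsilon, id, read}
FIRST(N) = {read}
FIRST(B) = {epsilon}
FOLLOW(S) = {$}
FOLLOW(N) = {id}
FOLLOW(B) = {id}
Each cell of M receives at most one production.

Yes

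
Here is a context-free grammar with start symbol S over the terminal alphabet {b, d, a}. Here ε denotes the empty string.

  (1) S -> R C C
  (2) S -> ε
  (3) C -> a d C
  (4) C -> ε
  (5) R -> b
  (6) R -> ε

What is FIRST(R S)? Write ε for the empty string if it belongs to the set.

FIRST(C) = {ε, a}
FIRST(R) = {ε, b}
FIRST(S) = {ε, a, b}  (via R C C)
FIRST(R S): take FIRST of each symbol in turn, carrying on past any symbol whose FIRST contains ε; result {ε, a, b}.

{ε, a, b}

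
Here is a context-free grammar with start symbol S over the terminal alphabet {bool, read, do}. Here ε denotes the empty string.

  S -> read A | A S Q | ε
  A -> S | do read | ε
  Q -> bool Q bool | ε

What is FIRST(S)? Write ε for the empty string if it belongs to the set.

FIRST(Q) = {ε, bool}
FIRST(S) = {ε, bool, do, read}  (via A S Q)
FIRST(A) = {ε, bool, do, read}  (via S)

{ε, bool, do, read}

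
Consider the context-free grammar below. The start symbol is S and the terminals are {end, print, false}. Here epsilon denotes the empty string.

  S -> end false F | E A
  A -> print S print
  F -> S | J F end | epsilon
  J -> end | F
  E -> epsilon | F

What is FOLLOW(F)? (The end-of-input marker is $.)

FIRST(A): from A->print S print we get {print}. So FIRST(A) = {print}.
FIRST(S): from S->end false F we get {end}; from S->E A we get {end, print}. So FIRST(S) = {end, print}.
FIRST(F): from F->S we get {end, print}; from F->J F end we get {end, print}; from F->epsilon we get {epsilon}. So FIRST(F) = {epsilon, end, print}.
FIRST(J): from J->end we get {end}; from J->F we get {epsilon, end, print}. So FIRST(J) = {epsilon, end, print}.
FIRST(E): from E->epsilon we get {epsilon}; from E->F we get {epsilon, end, print}. So FIRST(E) = {epsilon, end, print}.
FOLLOW(S) includes $ since S is the start symbol.
FOLLOW(J): in F->J F end, J is followed by F end with FIRST {end, print}. Thus FOLLOW(J) = {end, print}.
FOLLOW(E): in S->E A, E is followed by A with FIRST {print}. Thus FOLLOW(E) = {print}.
FOLLOW(S): in A->print S print, S is followed by print with FIRST {print}; in F->S, the suffix after S is empty, so FOLLOW(S) ⊇ FOLLOW(F) = {$, end, print}. Thus FOLLOW(S) = {$, end, print}.
FOLLOW(A): in S->E A, the suffix after A is empty, so FOLLOW(A) ⊇ FOLLOW(S) = {$, end, print}. Thus FOLLOW(A) = {$, end, print}.
FOLLOW(F): in S->end false F, the suffix after F is empty, so FOLLOW(F) ⊇ FOLLOW(S) = {$, end, print}; in F->J F end, F is followed by end with FIRST {end}; in J->F, the suffix after F is empty, so FOLLOW(F) ⊇ FOLLOW(J) = {end, print}; in E->F, the suffix after F is empty, so FOLLOW(F) ⊇ FOLLOW(E) = {print}. Thus FOLLOW(F) = {$, end, print}.

{$, end, print}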